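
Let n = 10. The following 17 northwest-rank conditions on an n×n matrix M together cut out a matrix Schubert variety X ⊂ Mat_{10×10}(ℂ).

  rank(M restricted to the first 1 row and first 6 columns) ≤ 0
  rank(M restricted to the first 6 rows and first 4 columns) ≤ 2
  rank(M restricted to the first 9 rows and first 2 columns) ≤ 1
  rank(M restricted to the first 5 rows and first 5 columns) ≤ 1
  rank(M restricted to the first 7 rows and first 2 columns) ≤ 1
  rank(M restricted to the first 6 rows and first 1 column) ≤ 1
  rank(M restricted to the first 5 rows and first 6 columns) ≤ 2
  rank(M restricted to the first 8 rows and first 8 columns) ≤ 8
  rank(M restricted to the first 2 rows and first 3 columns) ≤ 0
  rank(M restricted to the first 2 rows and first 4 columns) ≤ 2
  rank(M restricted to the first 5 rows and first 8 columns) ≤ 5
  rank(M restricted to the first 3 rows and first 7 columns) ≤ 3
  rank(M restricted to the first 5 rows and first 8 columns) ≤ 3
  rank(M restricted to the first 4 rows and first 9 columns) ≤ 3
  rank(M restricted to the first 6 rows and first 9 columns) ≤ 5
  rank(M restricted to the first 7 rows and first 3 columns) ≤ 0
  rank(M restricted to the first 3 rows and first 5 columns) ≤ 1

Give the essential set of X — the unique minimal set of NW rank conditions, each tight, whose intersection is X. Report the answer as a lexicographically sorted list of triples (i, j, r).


Rank table r_w(10×10) implied by the 17 constraints:

  0 | 0 | 0 | 0 | 0 | 0 | 1 | 1 | 1 | 1
  0 | 0 | 0 | 1 | 1 | 1 | 2 | 2 | 2 | 2
  0 | 0 | 0 | 1 | 1 | 2 | 3 | 3 | 3 | 3
  0 | 0 | 0 | 1 | 1 | 2 | 3 | 3 | 3 | 4
  0 | 0 | 0 | 1 | 1 | 2 | 3 | 3 | 4 | 5
  0 | 0 | 0 | 1 | 2 | 3 | 4 | 4 | 5 | 6
  0 | 0 | 0 | 1 | 2 | 3 | 4 | 5 | 6 | 7
  1 | 1 | 1 | 2 | 3 | 4 | 5 | 6 | 7 | 8
  1 | 1 | 2 | 3 | 4 | 5 | 6 | 7 | 8 | 9
  1 | 2 | 3 | 4 | 5 | 6 | 7 | 8 | 9 | 10

so w = (7, 4, 6, 10, 9, 5, 8, 1, 3, 2).

ℓ(w)=31; the 6 essential cells (i,j,r):

[(1, 6, 0), (4, 9, 3), (5, 5, 1), (5, 8, 3), (7, 3, 0), (9, 2, 1)]


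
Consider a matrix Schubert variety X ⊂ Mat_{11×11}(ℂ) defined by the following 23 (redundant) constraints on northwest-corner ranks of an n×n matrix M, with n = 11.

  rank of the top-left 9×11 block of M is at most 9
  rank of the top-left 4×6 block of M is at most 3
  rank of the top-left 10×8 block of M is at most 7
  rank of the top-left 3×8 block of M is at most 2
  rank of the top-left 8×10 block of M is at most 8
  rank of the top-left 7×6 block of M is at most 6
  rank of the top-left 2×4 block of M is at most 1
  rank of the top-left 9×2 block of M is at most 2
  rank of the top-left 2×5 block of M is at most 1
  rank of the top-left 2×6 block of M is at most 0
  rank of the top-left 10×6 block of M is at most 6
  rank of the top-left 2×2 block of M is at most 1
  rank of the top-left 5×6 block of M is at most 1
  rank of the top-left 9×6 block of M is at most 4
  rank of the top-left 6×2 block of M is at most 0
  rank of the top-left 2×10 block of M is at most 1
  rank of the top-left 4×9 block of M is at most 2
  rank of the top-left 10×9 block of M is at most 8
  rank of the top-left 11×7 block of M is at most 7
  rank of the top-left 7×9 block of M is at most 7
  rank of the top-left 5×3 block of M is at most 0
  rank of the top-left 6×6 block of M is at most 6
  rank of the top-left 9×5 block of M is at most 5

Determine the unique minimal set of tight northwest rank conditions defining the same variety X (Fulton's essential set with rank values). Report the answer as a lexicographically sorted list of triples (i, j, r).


Recovering R(i,j) via the rank-extension bound from the 23 conditions:

  R[1]: 0, 0, 0, 0, 0, 0, 1, 1, 1, 1, 1
  R[2]: 0, 0, 0, 0, 0, 0, 1, 1, 1, 1, 2
  R[3]: 0, 0, 0, 1, 1, 1, 2, 2, 2, 2, 3
  R[4]: 0, 0, 0, 1, 1, 1, 2, 2, 2, 3, 4
  R[5]: 0, 0, 0, 1, 1, 1, 2, 3, 3, 4, 5
  R[6]: 0, 0, 1, 2, 2, 2, 3, 4, 4, 5, 6
  R[7]: 1, 1, 2, 3, 3, 3, 4, 5, 5, 6, 7
  R[8]: 1, 2, 3, 4, 4, 4, 5, 6, 6, 7, 8
  R[9]: 1, 2, 3, 4, 4, 4, 5, 6, 7, 8, 9
  R[10]: 1, 2, 3, 4, 5, 5, 6, 7, 8, 9, 10
  R[11]: 1, 2, 3, 4, 5, 6, 7, 8, 9, 10, 11

second differences of R give the permutation w = (7, 11, 4, 10, 8, 3, 1, 2, 9, 5, 6).

Fulton essential set (7 of the 34 Rothe cells):

[(2, 6, 0), (2, 10, 1), (4, 9, 2), (5, 3, 0), (5, 6, 1), (6, 2, 0), (9, 6, 4)]


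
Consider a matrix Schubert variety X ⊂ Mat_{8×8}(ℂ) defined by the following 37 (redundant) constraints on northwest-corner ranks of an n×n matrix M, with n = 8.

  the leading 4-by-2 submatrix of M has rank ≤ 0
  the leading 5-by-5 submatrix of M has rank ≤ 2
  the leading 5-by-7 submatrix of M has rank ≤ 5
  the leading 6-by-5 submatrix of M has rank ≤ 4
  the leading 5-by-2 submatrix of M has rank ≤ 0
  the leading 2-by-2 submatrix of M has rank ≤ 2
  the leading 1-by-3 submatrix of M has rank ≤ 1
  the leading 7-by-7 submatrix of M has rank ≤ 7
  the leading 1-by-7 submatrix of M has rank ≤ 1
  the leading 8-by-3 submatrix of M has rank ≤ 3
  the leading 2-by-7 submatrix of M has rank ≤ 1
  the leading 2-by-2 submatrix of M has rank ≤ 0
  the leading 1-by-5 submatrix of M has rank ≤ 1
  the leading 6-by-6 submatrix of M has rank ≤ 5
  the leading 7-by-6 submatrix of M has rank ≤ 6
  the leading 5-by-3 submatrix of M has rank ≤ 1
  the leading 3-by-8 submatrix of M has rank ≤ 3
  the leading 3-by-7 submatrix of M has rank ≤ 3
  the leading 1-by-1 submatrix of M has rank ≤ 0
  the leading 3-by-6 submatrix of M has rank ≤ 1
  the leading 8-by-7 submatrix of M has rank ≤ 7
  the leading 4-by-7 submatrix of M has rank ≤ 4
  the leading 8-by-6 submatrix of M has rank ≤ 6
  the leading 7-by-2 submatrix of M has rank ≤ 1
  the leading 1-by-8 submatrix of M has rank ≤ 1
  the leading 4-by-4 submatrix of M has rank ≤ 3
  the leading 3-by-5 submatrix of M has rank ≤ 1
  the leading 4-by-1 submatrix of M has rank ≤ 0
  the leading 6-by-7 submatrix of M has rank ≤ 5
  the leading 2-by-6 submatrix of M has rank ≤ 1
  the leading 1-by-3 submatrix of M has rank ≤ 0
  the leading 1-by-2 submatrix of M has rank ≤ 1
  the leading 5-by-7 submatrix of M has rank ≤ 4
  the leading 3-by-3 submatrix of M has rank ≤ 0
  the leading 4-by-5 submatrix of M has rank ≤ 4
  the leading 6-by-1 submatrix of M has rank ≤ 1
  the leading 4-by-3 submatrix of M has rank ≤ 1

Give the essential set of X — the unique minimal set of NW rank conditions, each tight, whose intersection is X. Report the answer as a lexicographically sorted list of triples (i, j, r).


Recovering R(i,j) via the rank-extension bound from the 37 conditions:

  0 0 0 1 1 1 1 1
  0 0 0 1 1 1 1 2
  0 0 0 1 1 1 2 3
  0 0 1 2 2 2 3 4
  0 0 1 2 2 3 4 5
  1 1 2 3 3 4 5 6
  1 1 2 3 4 5 6 7
  1 2 3 4 5 6 7 8

hence w(1..8) = (4, 8, 7, 3, 6, 1, 5, 2).

ℓ(w)=20; the 6 essential cells (i,j,r):

[(2, 7, 1), (3, 3, 0), (3, 6, 1), (5, 2, 0), (5, 5, 2), (7, 2, 1)]


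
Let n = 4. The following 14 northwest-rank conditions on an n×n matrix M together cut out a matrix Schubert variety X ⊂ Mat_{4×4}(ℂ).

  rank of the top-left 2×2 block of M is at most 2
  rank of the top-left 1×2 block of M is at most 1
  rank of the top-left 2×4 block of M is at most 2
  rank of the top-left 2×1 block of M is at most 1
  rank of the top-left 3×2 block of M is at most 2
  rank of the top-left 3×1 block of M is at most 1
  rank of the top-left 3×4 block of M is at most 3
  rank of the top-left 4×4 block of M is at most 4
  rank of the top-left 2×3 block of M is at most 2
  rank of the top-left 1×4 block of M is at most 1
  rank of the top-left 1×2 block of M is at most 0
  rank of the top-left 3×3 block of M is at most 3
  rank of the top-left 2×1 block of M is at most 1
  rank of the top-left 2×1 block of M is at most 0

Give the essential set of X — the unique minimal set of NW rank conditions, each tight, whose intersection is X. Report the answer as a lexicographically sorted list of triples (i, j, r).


Recovering R(i,j) via the rank-extension bound from the 14 conditions:

  0  0  1  1
  0  1  2  2
  1  2  3  3
  1  2  3  4

reading off 1-entries of Δ²R: w = (3, 2, 1, 4).

2 SE-corners of the 3-cell Rothe diagram give Ess(w):

[(1, 2, 0), (2, 1, 0)]


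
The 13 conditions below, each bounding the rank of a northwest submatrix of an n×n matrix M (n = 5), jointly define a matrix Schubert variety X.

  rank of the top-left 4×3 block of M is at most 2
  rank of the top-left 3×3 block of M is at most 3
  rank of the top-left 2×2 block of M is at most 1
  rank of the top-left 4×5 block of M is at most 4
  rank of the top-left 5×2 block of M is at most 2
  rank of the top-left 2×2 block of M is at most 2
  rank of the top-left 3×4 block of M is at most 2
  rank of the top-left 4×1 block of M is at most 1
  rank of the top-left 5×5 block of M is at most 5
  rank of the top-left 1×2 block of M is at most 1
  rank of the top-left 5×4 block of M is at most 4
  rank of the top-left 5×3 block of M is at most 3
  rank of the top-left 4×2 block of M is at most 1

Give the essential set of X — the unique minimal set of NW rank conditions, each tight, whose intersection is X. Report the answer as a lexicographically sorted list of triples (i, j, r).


Propagating the 13 rank bounds to every northwest block:

  row 1: 1  1  1  1  1
  row 2: 1  1  2  2  2
  row 3: 1  1  2  2  3
  row 4: 1  1  2  3  4
  row 5: 1  2  3  4  5

so w = (1, 3, 5, 4, 2).

2 SE-corners of the 4-cell Rothe diagram give Ess(w):

[(3, 4, 2), (4, 2, 1)]


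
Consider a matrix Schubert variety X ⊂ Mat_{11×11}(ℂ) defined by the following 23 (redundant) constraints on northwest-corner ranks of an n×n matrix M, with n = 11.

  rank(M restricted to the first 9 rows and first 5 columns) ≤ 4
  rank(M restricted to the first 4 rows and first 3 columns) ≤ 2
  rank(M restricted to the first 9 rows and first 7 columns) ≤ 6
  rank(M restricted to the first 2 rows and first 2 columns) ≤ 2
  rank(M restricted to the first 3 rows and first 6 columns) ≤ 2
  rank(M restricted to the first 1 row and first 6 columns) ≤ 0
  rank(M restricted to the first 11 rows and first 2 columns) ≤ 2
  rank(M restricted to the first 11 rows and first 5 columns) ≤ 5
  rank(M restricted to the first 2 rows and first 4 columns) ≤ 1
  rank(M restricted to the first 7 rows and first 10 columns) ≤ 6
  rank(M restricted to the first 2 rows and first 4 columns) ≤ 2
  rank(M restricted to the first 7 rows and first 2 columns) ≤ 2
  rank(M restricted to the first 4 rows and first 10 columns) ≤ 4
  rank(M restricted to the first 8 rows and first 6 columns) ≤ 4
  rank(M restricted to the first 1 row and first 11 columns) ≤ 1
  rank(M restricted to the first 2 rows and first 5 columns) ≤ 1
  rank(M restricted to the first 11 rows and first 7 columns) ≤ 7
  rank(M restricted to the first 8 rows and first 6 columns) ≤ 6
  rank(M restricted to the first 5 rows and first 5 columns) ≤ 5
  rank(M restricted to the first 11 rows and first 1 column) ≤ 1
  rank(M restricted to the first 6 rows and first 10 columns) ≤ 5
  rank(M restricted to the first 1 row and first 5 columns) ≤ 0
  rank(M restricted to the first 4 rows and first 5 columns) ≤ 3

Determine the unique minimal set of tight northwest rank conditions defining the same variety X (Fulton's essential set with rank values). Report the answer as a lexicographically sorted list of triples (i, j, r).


Rank table r_w(11×11) implied by the 23 constraints:

  0  0  0  0  0  0  1  1  1  1  1
  1  1  1  1  1  1  2  2  2  2  2
  1  2  2  2  2  2  3  3  3  3  3
  1  2  2  3  3  3  4  4  4  4  4
  1  2  3  4  4  4  5  5  5  5  5
  1  2  3  4  4  4  5  5  5  5  6
  1  2  3  4  4  4  5  6  6  6  7
  1  2  3  4  4  4  5  6  7  7  8
  1  2  3  4  4  5  6  7  8  8  9
  1  2  3  4  5  6  7  8  9  9  10
  1  2  3  4  5  6  7  8  9  10  11

reading off 1-entries of Δ²R: w = (7, 1, 2, 4, 3, 11, 8, 9, 6, 5, 10).

Rothe diagram D(w) (17 cells), 5 SE-corners (essential conditions):

[(1, 6, 0), (4, 3, 2), (6, 10, 5), (8, 6, 4), (9, 5, 4)]


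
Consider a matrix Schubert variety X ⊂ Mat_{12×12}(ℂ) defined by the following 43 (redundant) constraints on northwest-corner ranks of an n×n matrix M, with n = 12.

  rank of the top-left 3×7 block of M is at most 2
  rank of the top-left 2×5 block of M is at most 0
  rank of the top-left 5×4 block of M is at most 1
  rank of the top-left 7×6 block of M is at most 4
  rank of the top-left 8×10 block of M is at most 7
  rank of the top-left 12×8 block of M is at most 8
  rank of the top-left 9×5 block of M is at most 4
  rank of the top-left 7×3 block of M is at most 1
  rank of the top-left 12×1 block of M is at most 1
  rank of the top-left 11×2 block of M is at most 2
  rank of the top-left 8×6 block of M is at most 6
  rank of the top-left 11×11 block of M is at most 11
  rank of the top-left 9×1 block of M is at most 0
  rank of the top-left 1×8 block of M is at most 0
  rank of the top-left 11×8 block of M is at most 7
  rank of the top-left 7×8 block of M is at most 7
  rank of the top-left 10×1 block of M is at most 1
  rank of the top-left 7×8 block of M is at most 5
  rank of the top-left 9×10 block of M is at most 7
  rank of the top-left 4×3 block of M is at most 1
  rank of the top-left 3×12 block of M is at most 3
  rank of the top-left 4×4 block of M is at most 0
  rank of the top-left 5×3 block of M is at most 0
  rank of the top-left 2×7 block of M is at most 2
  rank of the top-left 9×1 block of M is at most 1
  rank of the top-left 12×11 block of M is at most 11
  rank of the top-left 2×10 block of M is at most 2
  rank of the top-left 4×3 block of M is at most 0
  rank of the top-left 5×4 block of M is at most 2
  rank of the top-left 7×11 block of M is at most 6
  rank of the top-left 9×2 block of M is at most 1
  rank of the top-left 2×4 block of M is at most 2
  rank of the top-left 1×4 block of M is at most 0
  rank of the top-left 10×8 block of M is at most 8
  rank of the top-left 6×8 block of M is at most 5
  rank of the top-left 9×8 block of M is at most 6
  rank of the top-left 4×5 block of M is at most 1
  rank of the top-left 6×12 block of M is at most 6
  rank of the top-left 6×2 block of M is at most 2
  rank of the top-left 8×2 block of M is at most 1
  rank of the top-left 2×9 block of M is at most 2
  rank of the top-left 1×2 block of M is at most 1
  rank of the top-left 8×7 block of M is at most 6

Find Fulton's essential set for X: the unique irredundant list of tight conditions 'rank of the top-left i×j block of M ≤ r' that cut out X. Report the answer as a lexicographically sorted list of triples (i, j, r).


Propagating the 43 rank bounds to every northwest block:

  0, 0, 0, 0, 0, 0, 0, 0, 1, 1, 1, 1
  0, 0, 0, 0, 0, 1, 1, 1, 2, 2, 2, 2
  0, 0, 0, 0, 1, 2, 2, 2, 3, 3, 3, 3
  0, 0, 0, 0, 1, 2, 3, 3, 4, 4, 4, 4
  0, 0, 0, 1, 2, 3, 4, 4, 5, 5, 5, 5
  0, 1, 1, 2, 3, 4, 5, 5, 6, 6, 6, 6
  0, 1, 1, 2, 3, 4, 5, 5, 6, 6, 6, 7
  0, 1, 2, 3, 4, 5, 6, 6, 7, 7, 7, 8
  0, 1, 2, 3, 4, 5, 6, 6, 7, 7, 8, 9
  1, 2, 3, 4, 5, 6, 7, 7, 8, 8, 9, 10
  1, 2, 3, 4, 5, 6, 7, 7, 8, 9, 10, 11
  1, 2, 3, 4, 5, 6, 7, 8, 9, 10, 11, 12

giving w = (9, 6, 5, 7, 4, 2, 12, 3, 11, 1, 10, 8) via Δ²R.

D(w) has 35 cells with 11 SE-corners; essential set:

[(1, 8, 0), (2, 5, 0), (4, 4, 0), (5, 3, 0), (7, 3, 1), (7, 8, 5), (7, 11, 6), (9, 1, 0), (9, 8, 6), (9, 10, 7), (11, 8, 7)]


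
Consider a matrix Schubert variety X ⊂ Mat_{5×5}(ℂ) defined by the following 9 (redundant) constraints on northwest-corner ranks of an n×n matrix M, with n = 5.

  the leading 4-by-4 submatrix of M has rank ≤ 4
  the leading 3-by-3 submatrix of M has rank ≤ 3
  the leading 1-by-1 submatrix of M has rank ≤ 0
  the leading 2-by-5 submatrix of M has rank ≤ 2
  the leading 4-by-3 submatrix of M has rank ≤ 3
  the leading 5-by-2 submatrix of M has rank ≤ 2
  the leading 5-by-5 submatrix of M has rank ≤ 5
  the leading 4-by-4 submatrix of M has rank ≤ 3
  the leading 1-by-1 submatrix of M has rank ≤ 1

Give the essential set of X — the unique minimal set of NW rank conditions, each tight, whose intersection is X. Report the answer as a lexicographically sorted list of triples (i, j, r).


Propagating the 9 rank bounds to every northwest block:

  0, 1, 1, 1, 1
  1, 2, 2, 2, 2
  1, 2, 3, 3, 3
  1, 2, 3, 3, 4
  1, 2, 3, 4, 5

so w = (2, 1, 3, 5, 4).

Rothe diagram D(w) (2 cells), 2 SE-corners (essential conditions):

[(1, 1, 0), (4, 4, 3)]


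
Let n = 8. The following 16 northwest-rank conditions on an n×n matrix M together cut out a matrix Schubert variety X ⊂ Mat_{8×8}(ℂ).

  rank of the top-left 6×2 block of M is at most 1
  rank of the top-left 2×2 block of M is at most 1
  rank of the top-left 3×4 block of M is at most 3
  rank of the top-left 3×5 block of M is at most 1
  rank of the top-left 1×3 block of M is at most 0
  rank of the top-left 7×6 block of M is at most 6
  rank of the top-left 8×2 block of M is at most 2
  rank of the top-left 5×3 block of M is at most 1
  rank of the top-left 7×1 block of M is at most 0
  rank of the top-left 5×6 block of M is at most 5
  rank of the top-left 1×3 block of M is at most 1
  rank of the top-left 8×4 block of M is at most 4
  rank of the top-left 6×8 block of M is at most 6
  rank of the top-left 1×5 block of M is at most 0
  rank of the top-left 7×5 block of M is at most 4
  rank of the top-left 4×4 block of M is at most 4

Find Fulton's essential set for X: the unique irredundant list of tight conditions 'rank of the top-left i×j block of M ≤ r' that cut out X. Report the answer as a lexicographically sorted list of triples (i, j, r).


Reconstructing r_w from the 16 given conditions:

  R[1]: 0, 0, 0, 0, 0, 1, 1, 1
  R[2]: 0, 1, 1, 1, 1, 2, 2, 2
  R[3]: 0, 1, 1, 1, 1, 2, 3, 3
  R[4]: 0, 1, 1, 2, 2, 3, 4, 4
  R[5]: 0, 1, 1, 2, 3, 4, 5, 5
  R[6]: 0, 1, 2, 3, 4, 5, 6, 6
  R[7]: 0, 1, 2, 3, 4, 5, 6, 7
  R[8]: 1, 2, 3, 4, 5, 6, 7, 8

reading off 1-entries of Δ²R: w = (6, 2, 7, 4, 5, 3, 8, 1).

Rothe diagram D(w) (16 cells), 4 SE-corners (essential conditions):

[(1, 5, 0), (3, 5, 1), (5, 3, 1), (7, 1, 0)]


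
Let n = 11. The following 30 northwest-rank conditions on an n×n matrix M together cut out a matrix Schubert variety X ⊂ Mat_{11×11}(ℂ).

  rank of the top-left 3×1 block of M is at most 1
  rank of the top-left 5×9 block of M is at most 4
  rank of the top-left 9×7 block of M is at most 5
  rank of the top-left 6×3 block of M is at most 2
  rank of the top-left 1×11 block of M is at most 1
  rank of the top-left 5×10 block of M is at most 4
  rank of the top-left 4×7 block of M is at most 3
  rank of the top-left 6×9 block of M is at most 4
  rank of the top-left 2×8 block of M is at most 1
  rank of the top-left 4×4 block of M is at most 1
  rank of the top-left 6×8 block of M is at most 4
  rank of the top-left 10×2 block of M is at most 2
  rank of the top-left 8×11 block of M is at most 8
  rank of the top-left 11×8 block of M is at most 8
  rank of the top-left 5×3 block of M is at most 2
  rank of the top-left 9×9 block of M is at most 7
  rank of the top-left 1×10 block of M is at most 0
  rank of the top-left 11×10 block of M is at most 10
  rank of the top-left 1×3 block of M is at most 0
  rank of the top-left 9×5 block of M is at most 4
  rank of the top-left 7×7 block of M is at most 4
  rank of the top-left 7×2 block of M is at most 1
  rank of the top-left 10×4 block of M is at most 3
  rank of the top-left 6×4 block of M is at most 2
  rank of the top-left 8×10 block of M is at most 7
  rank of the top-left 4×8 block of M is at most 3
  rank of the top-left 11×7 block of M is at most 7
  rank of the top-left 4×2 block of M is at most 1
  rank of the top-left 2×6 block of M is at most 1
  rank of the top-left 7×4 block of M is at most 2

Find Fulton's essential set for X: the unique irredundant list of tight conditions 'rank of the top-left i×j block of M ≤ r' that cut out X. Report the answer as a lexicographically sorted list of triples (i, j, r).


Rank table r_w(11×11) implied by the 30 constraints:

  R[1]: 0  0  0  0  0  0  0  0  0  0  1
  R[2]: 1  1  1  1  1  1  1  1  1  1  2
  R[3]: 1  1  1  1  2  2  2  2  2  2  3
  R[4]: 1  1  1  1  2  3  3  3  3  3  4
  R[5]: 1  1  2  2  3  4  4  4  4  4  5
  R[6]: 1  1  2  2  3  4  4  4  4  5  6
  R[7]: 1  1  2  2  3  4  4  5  5  6  7
  R[8]: 1  2  3  3  4  5  5  6  6  7  8
  R[9]: 1  2  3  3  4  5  5  6  7  8  9
  R[10]: 1  2  3  3  4  5  6  7  8  9  10
  R[11]: 1  2  3  4  5  6  7  8  9  10  11

reading off 1-entries of Δ²R: w = (11, 1, 5, 6, 3, 10, 8, 2, 9, 7, 4).

D(w) has 28 cells with 8 SE-corners; essential set:

[(1, 10, 0), (4, 4, 1), (6, 9, 4), (7, 2, 1), (7, 4, 2), (7, 7, 4), (9, 7, 5), (10, 4, 3)]


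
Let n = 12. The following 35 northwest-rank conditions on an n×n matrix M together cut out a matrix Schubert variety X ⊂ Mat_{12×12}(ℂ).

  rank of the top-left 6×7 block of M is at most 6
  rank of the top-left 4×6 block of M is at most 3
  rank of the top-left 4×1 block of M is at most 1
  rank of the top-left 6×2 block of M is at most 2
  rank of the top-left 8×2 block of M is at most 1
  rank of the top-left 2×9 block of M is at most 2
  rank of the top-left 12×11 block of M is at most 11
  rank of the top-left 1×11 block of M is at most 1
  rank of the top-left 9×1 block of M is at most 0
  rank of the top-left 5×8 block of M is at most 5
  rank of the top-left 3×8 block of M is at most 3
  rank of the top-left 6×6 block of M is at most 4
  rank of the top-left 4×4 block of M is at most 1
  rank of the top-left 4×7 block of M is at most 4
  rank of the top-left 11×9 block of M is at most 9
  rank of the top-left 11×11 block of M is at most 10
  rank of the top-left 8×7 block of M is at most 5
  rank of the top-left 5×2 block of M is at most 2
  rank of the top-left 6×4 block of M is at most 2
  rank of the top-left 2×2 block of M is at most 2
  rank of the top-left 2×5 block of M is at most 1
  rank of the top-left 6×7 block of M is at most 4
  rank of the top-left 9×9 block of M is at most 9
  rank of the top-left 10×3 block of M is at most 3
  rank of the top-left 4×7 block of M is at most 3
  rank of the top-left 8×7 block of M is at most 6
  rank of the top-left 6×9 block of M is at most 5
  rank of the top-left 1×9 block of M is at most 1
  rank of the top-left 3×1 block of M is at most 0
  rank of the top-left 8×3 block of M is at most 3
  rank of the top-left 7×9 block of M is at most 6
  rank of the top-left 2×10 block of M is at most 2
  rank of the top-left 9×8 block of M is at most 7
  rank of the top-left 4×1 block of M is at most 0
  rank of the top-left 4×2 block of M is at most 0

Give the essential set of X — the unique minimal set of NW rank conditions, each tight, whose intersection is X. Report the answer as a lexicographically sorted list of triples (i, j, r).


Reconstructing r_w from the 35 given conditions:

  i=1: 0 | 0 | 1 | 1 | 1 | 1 | 1 | 1 | 1 | 1 | 1 | 1
  i=2: 0 | 0 | 1 | 1 | 1 | 2 | 2 | 2 | 2 | 2 | 2 | 2
  i=3: 0 | 0 | 1 | 1 | 2 | 3 | 3 | 3 | 3 | 3 | 3 | 3
  i=4: 0 | 0 | 1 | 1 | 2 | 3 | 3 | 4 | 4 | 4 | 4 | 4
  i=5: 0 | 1 | 2 | 2 | 3 | 4 | 4 | 5 | 5 | 5 | 5 | 5
  i=6: 0 | 1 | 2 | 2 | 3 | 4 | 4 | 5 | 5 | 6 | 6 | 6
  i=7: 0 | 1 | 2 | 3 | 4 | 5 | 5 | 6 | 6 | 7 | 7 | 7
  i=8: 0 | 1 | 2 | 3 | 4 | 5 | 5 | 6 | 7 | 8 | 8 | 8
  i=9: 0 | 1 | 2 | 3 | 4 | 5 | 6 | 7 | 8 | 9 | 9 | 9
  i=10: 1 | 2 | 3 | 4 | 5 | 6 | 7 | 8 | 9 | 10 | 10 | 10
  i=11: 1 | 2 | 3 | 4 | 5 | 6 | 7 | 8 | 9 | 10 | 10 | 11
  i=12: 1 | 2 | 3 | 4 | 5 | 6 | 7 | 8 | 9 | 10 | 11 | 12

hence w(1..12) = (3, 6, 5, 8, 2, 10, 4, 9, 7, 1, 12, 11).

|D(w)|=23, |Ess(w)|=10:

[(2, 5, 1), (4, 2, 0), (4, 4, 1), (4, 7, 3), (6, 4, 2), (6, 7, 4), (6, 9, 5), (8, 7, 5), (9, 1, 0), (11, 11, 10)]


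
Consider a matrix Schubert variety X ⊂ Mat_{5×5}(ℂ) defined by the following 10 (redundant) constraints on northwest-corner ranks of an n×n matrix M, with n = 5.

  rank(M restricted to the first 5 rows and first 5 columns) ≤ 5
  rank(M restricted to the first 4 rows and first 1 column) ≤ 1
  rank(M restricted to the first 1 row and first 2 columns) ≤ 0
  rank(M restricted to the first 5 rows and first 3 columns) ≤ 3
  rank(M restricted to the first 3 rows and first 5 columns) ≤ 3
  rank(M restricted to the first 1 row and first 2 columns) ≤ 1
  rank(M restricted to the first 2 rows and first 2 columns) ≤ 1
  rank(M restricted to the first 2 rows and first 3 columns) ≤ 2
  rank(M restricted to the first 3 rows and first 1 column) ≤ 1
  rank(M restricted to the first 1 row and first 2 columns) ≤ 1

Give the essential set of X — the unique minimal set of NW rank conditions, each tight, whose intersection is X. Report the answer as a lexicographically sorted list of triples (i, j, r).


Propagating the 10 rank bounds to every northwest block:

  i=1: 0 | 0 | 1 | 1 | 1
  i=2: 1 | 1 | 2 | 2 | 2
  i=3: 1 | 2 | 3 | 3 | 3
  i=4: 1 | 2 | 3 | 4 | 4
  i=5: 1 | 2 | 3 | 4 | 5

giving w = (3, 1, 2, 4, 5) via Δ²R.

Fulton essential set (1 of the 2 Rothe cells):

[(1, 2, 0)]


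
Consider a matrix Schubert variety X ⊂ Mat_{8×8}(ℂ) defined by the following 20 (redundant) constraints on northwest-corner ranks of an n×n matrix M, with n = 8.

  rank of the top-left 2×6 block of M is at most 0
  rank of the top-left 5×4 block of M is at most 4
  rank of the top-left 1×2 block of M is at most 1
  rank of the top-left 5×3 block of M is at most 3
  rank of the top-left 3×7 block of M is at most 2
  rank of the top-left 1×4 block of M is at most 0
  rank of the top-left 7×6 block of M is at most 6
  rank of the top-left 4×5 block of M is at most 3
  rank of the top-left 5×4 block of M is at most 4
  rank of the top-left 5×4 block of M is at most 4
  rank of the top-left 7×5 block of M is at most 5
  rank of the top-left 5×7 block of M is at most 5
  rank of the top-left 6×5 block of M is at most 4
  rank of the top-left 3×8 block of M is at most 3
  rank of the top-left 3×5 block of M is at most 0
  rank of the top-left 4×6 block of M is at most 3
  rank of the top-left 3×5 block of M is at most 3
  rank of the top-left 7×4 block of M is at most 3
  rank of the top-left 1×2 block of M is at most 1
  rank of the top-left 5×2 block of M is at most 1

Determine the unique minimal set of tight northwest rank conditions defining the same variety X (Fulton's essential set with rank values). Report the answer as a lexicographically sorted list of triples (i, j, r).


Propagating the 20 rank bounds to every northwest block:

  0, 0, 0, 0, 0, 0, 1, 1
  0, 0, 0, 0, 0, 0, 1, 2
  0, 0, 0, 0, 0, 1, 2, 3
  1, 1, 1, 1, 1, 2, 3, 4
  1, 1, 2, 2, 2, 3, 4, 5
  1, 2, 3, 3, 3, 4, 5, 6
  1, 2, 3, 3, 4, 5, 6, 7
  1, 2, 3, 4, 5, 6, 7, 8

hence w(1..8) = (7, 8, 6, 1, 3, 2, 5, 4).

Rothe diagram D(w) (19 cells), 4 SE-corners (essential conditions):

[(2, 6, 0), (3, 5, 0), (5, 2, 1), (7, 4, 3)]


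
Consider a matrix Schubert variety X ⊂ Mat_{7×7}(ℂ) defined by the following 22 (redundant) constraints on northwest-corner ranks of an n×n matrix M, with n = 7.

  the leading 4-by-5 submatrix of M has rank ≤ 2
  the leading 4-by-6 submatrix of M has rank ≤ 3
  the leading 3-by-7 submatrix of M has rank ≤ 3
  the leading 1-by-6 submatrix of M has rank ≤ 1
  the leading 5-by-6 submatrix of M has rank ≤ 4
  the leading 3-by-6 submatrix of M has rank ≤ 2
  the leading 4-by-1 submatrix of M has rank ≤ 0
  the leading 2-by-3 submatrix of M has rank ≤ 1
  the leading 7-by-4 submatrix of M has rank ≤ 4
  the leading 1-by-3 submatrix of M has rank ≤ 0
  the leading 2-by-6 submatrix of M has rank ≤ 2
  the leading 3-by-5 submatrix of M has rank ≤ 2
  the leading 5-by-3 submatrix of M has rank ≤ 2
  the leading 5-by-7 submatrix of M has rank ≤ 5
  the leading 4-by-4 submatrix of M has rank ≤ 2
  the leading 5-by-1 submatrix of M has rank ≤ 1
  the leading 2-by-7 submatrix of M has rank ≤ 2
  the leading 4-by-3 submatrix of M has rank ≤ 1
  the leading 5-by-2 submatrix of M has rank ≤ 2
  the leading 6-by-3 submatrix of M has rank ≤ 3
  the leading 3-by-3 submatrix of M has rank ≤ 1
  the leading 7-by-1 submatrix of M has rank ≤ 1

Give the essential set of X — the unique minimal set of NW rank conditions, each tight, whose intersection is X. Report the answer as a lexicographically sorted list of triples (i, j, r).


Rank table r_w(7×7) implied by the 22 constraints:

  R[1]: 0 | 0 | 0 | 1 | 1 | 1 | 1
  R[2]: 0 | 1 | 1 | 2 | 2 | 2 | 2
  R[3]: 0 | 1 | 1 | 2 | 2 | 2 | 3
  R[4]: 0 | 1 | 1 | 2 | 2 | 3 | 4
  R[5]: 1 | 2 | 2 | 3 | 3 | 4 | 5
  R[6]: 1 | 2 | 3 | 4 | 4 | 5 | 6
  R[7]: 1 | 2 | 3 | 4 | 5 | 6 | 7

reading off 1-entries of Δ²R: w = (4, 2, 7, 6, 1, 3, 5).

D(w) has 11 cells with 5 SE-corners; essential set:

[(1, 3, 0), (3, 6, 2), (4, 1, 0), (4, 3, 1), (4, 5, 2)]


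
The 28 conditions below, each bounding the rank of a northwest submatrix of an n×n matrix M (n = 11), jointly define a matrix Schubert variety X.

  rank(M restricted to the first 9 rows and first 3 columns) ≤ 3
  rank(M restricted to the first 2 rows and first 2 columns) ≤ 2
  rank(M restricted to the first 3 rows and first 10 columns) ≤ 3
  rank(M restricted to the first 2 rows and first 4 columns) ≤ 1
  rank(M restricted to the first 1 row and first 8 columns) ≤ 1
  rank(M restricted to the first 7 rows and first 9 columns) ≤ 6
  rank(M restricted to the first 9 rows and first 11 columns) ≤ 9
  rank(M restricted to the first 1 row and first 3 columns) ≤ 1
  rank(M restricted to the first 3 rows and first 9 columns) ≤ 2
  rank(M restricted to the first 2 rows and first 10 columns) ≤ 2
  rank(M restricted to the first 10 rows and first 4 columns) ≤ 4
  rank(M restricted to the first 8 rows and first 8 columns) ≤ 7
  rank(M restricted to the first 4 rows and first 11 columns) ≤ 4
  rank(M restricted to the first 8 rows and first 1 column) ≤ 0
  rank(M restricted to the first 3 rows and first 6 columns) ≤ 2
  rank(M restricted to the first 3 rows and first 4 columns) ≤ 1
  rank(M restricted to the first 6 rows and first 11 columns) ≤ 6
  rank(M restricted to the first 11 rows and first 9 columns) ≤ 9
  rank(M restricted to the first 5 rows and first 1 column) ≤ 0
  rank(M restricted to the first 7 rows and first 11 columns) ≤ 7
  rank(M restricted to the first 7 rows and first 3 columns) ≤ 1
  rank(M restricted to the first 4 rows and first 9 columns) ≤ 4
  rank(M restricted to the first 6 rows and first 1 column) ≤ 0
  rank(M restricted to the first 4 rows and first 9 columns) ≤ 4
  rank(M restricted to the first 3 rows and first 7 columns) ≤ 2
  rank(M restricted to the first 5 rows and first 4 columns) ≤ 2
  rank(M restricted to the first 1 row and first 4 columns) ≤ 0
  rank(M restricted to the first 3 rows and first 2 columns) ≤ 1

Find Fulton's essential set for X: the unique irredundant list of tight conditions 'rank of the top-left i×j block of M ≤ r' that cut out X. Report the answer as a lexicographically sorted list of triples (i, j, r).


Recovering R(i,j) via the rank-extension bound from the 28 conditions:

  row 1: 0, 0, 0, 0, 1, 1, 1, 1, 1, 1, 1
  row 2: 0, 1, 1, 1, 2, 2, 2, 2, 2, 2, 2
  row 3: 0, 1, 1, 1, 2, 2, 2, 2, 2, 3, 3
  row 4: 0, 1, 1, 2, 3, 3, 3, 3, 3, 4, 4
  row 5: 0, 1, 1, 2, 3, 4, 4, 4, 4, 5, 5
  row 6: 0, 1, 1, 2, 3, 4, 5, 5, 5, 6, 6
  row 7: 0, 1, 1, 2, 3, 4, 5, 6, 6, 7, 7
  row 8: 0, 1, 2, 3, 4, 5, 6, 7, 7, 8, 8
  row 9: 1, 2, 3, 4, 5, 6, 7, 8, 8, 9, 9
  row 10: 1, 2, 3, 4, 5, 6, 7, 8, 9, 10, 10
  row 11: 1, 2, 3, 4, 5, 6, 7, 8, 9, 10, 11

reading off 1-entries of Δ²R: w = (5, 2, 10, 4, 6, 7, 8, 3, 1, 9, 11).

|D(w)|=21, |Ess(w)|=5:

[(1, 4, 0), (3, 4, 1), (3, 9, 2), (7, 3, 1), (8, 1, 0)]


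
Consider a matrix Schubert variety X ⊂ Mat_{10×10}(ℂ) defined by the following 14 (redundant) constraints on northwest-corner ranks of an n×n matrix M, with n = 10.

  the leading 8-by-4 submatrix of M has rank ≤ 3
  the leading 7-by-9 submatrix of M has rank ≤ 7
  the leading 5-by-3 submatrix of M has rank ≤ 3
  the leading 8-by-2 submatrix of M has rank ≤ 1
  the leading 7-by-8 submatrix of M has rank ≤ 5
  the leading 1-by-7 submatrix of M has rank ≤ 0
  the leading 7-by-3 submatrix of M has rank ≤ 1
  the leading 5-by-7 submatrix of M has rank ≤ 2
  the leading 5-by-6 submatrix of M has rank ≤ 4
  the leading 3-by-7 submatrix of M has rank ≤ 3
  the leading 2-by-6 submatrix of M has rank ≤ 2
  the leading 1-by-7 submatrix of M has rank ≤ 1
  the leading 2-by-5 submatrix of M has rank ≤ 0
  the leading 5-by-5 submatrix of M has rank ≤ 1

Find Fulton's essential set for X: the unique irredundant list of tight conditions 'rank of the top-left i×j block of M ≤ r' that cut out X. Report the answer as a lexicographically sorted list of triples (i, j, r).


Propagating the 14 rank bounds to every northwest block:

  R[1]: 0  0  0  0  0  0  0  1  1  1
  R[2]: 0  0  0  0  0  1  1  2  2  2
  R[3]: 1  1  1  1  1  2  2  3  3  3
  R[4]: 1  1  1  1  1  2  2  3  4  4
  R[5]: 1  1  1  1  1  2  2  3  4  5
  R[6]: 1  1  1  2  2  3  3  4  5  6
  R[7]: 1  1  1  2  3  4  4  5  6  7
  R[8]: 1  1  2  3  4  5  5  6  7  8
  R[9]: 1  2  3  4  5  6  6  7  8  9
  R[10]: 1  2  3  4  5  6  7  8  9  10

so w = (8, 6, 1, 9, 10, 4, 5, 3, 2, 7).

Fulton essential set (6 of the 27 Rothe cells):

[(1, 7, 0), (2, 5, 0), (5, 5, 1), (5, 7, 2), (7, 3, 1), (8, 2, 1)]


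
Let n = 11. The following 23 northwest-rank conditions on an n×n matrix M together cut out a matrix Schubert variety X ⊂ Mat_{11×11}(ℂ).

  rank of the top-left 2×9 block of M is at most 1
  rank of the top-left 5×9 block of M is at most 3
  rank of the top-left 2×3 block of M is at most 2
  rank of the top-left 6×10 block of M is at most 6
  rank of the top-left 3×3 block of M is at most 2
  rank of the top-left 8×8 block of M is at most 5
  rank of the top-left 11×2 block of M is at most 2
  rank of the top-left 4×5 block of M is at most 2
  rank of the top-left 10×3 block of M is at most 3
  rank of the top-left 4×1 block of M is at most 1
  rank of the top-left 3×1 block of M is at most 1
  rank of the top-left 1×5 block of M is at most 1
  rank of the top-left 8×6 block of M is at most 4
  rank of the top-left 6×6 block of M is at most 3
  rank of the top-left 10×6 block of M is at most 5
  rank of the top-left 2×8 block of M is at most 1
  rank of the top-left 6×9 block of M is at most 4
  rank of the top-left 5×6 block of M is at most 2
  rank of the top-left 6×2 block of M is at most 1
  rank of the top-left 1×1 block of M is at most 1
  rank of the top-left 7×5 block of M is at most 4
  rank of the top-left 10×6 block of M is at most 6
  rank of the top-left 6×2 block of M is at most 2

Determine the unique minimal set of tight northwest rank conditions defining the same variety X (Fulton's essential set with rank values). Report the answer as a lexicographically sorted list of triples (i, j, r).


The tightest implied rank at each (i,j), from the 23 conditions:

  row 1: 1, 1, 1, 1, 1, 1, 1, 1, 1, 1, 1
  row 2: 1, 1, 1, 1, 1, 1, 1, 1, 1, 2, 2
  row 3: 1, 1, 2, 2, 2, 2, 2, 2, 2, 3, 3
  row 4: 1, 1, 2, 2, 2, 2, 3, 3, 3, 4, 4
  row 5: 1, 1, 2, 2, 2, 2, 3, 3, 3, 4, 5
  row 6: 1, 1, 2, 3, 3, 3, 4, 4, 4, 5, 6
  row 7: 1, 2, 3, 4, 4, 4, 5, 5, 5, 6, 7
  row 8: 1, 2, 3, 4, 4, 4, 5, 5, 6, 7, 8
  row 9: 1, 2, 3, 4, 5, 5, 6, 6, 7, 8, 9
  row 10: 1, 2, 3, 4, 5, 5, 6, 7, 8, 9, 10
  row 11: 1, 2, 3, 4, 5, 6, 7, 8, 9, 10, 11

hence w(1..11) = (1, 10, 3, 7, 11, 4, 2, 9, 5, 8, 6).

D(w) has 24 cells with 7 SE-corners; essential set:

[(2, 9, 1), (5, 6, 2), (5, 9, 3), (6, 2, 1), (8, 6, 4), (8, 8, 5), (10, 6, 5)]


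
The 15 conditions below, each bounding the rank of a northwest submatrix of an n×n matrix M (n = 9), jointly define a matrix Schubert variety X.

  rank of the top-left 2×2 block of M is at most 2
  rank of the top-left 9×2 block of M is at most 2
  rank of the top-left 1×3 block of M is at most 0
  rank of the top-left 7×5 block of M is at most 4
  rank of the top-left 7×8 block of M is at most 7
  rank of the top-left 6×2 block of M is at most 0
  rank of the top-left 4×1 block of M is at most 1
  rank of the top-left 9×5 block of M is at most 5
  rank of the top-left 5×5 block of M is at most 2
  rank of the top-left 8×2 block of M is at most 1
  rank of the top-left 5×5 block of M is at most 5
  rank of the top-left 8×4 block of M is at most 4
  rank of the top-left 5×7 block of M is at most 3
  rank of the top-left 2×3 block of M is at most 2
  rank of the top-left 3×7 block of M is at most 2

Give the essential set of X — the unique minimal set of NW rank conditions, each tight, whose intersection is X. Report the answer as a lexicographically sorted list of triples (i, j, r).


Propagating the 15 rank bounds to every northwest block:

  0  0  0  1  1  1  1  1  1
  0  0  1  2  2  2  2  2  2
  0  0  1  2  2  2  2  3  3
  0  0  1  2  2  3  3  4  4
  0  0  1  2  2  3  3  4  5
  0  0  1  2  3  4  4  5  6
  1  1  2  3  4  5  5  6  7
  1  1  2  3  4  5  6  7  8
  1  2  3  4  5  6  7  8  9

so w = (4, 3, 8, 6, 9, 5, 1, 7, 2).

D(w) has 20 cells with 6 SE-corners; essential set:

[(1, 3, 0), (3, 7, 2), (5, 5, 2), (5, 7, 3), (6, 2, 0), (8, 2, 1)]


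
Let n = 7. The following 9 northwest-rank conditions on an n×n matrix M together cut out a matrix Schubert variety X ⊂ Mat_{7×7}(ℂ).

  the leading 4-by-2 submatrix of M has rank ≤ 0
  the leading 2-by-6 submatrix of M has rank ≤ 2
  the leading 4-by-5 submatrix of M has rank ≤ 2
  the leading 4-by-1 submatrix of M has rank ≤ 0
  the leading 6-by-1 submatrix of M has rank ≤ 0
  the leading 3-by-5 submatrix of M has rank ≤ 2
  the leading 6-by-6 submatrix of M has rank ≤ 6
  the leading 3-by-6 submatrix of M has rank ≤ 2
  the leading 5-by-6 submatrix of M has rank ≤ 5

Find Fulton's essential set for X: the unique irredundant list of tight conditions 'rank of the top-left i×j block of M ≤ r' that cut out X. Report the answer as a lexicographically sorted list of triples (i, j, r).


Computing R[i][j] = min implied NW-rank bound (n=7, 9 conditions):

  i=1: 0 | 0 | 1 | 1 | 1 | 1 | 1
  i=2: 0 | 0 | 1 | 2 | 2 | 2 | 2
  i=3: 0 | 0 | 1 | 2 | 2 | 2 | 3
  i=4: 0 | 0 | 1 | 2 | 2 | 3 | 4
  i=5: 0 | 1 | 2 | 3 | 3 | 4 | 5
  i=6: 0 | 1 | 2 | 3 | 4 | 5 | 6
  i=7: 1 | 2 | 3 | 4 | 5 | 6 | 7

giving w = (3, 4, 7, 6, 2, 5, 1) via Δ²R.

4 SE-corners of the 13-cell Rothe diagram give Ess(w):

[(3, 6, 2), (4, 2, 0), (4, 5, 2), (6, 1, 0)]


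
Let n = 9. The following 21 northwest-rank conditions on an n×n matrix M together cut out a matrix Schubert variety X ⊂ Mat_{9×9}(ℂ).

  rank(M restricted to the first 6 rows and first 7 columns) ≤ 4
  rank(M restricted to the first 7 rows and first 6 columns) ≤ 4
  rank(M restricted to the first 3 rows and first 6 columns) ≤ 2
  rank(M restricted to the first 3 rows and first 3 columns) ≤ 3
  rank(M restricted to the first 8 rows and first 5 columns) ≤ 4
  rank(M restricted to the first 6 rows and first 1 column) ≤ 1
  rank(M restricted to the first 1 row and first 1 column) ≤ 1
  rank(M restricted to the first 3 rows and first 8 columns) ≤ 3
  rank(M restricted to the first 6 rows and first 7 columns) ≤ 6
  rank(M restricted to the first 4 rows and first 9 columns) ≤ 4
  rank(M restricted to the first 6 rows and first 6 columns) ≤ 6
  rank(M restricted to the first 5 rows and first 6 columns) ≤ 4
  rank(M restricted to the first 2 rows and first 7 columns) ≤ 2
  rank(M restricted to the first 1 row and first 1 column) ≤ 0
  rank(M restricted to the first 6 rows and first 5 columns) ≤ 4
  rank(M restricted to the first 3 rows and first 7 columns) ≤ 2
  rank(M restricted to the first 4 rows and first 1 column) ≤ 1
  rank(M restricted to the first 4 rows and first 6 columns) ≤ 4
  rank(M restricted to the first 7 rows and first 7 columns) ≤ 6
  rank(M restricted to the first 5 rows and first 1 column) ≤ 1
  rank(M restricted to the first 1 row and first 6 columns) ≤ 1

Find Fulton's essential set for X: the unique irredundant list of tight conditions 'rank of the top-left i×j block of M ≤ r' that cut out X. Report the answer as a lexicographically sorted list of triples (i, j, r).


Computing R[i][j] = min implied NW-rank bound (n=9, 21 conditions):

  row 1: 0  1  1  1  1  1  1  1  1
  row 2: 1  2  2  2  2  2  2  2  2
  row 3: 1  2  2  2  2  2  2  3  3
  row 4: 1  2  3  3  3  3  3  4  4
  row 5: 1  2  3  4  4  4  4  5  5
  row 6: 1  2  3  4  4  4  4  5  6
  row 7: 1  2  3  4  4  4  5  6  7
  row 8: 1  2  3  4  4  5  6  7  8
  row 9: 1  2  3  4  5  6  7  8  9

giving w = (2, 1, 8, 3, 4, 9, 7, 6, 5) via Δ²R.

Fulton essential set (5 of the 12 Rothe cells):

[(1, 1, 0), (3, 7, 2), (6, 7, 4), (7, 6, 4), (8, 5, 4)]
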